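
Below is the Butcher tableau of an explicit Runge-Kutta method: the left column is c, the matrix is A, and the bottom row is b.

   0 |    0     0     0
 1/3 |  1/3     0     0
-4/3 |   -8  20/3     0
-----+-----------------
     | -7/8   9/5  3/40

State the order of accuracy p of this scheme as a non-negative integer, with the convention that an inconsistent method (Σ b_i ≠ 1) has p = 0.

b = (-7/8, 9/5, 3/40)
c = (0, 1/3, -4/3)
Ac = (0, 0, 20/9)
Σ b_i: (-7/8)·1 + 9/5·1 + 3/40·1 = 1 ✓
b·c: 9/5·1/3 + 3/40·(-4/3) = 1/2 ✓
b·c²: 9/5·1/9 + 3/40·16/9 = 1/3 ✓
b·Ac: 3/40·20/9 = 1/6 ✓; 3 stages ⇒ order 3.

3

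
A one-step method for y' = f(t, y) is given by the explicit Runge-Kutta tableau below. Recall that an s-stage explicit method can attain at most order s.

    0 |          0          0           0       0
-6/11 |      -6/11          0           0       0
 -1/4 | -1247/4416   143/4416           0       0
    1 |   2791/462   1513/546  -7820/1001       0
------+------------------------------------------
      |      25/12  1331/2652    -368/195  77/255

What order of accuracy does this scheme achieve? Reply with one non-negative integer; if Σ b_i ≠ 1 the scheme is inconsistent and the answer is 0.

b = (25/12, 1331/2652, -368/195, 77/255)
c = (0, -6/11, -1/4, 1)
Ac = (0, 0, -13/736, 34/77)
Σ b_i: 25/12·1 + 1331/2652·1 + (-368/195)·1 + 77/255·1 = 1 ✓
b·c: 1331/2652·(-6/11) + (-368/195)·(-1/4) + 77/255·1 = 1/2 ✓
b·c²: 1331/2652·36/121 + (-368/195)·1/16 + 77/255·1 = 1/3 ✓
b·Ac: (-368/195)·(-13/736) + 77/255·34/77 = 1/6 ✓
b·c³: 1331/2652·(-216/1331) + (-368/195)·(-1/64) + 77/255·1 = 1/4 ✓
b·(c∘Ac): (-368/195)·13/2944 + 77/255·34/77 = 1/8 ✓
b·Ac²: (-368/195)·39/4048 + 77/255·1139/3388 = 1/12 ✓
b·A²c: 77/255·85/616 = 1/24 ✓; 4 stages ⇒ order 4.

4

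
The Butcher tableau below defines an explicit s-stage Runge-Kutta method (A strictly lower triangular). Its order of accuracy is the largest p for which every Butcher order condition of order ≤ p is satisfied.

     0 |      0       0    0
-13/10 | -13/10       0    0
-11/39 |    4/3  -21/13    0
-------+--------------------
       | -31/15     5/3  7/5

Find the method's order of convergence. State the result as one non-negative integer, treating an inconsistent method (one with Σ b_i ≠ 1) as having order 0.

b = (-31/15, 5/3, 7/5)
c = (0, -13/10, -11/39)
Ac = (0, 0, 21/10)
Σ b_i: (-31/15)·1 + 5/3·1 + 7/5·1 = 1 ✓
b·c: 5/3·(-13/10) + 7/5·(-11/39) = -333/130 ≠ 1/2 ⇒ order 1.

1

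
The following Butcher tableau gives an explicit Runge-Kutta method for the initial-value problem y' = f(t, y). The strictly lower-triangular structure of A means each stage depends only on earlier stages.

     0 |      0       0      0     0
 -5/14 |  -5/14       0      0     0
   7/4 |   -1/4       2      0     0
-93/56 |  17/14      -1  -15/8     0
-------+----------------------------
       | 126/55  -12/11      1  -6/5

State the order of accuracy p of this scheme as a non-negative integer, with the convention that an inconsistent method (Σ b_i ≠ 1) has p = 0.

b = (126/55, -12/11, 1, -6/5)
c = (0, -5/14, 7/4, -93/56)
Ac = (0, 0, -5/7, -655/224)
Σ b_i: 126/55·1 + (-12/11)·1 + 1·1 + (-6/5)·1 = 1 ✓
b·c: (-12/11)·(-5/14) + 1·7/4 + (-6/5)·(-93/56) = 1591/385 ≠ 1/2 ⇒ order 1.

1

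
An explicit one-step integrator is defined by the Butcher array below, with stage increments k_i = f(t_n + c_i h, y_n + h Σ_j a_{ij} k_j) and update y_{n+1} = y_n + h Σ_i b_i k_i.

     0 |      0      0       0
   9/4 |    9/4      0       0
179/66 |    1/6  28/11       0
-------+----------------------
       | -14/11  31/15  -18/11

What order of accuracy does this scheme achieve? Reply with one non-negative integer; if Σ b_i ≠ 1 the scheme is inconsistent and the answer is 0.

0

b = (-14/11, 31/15, -18/11)
c = (0, 9/4, 179/66)
Ac = (0, 0, 63/11)
Σ b_i: (-14/11)·1 + 31/15·1 + (-18/11)·1 = -139/165 ≠ 1 ⇒ order 0.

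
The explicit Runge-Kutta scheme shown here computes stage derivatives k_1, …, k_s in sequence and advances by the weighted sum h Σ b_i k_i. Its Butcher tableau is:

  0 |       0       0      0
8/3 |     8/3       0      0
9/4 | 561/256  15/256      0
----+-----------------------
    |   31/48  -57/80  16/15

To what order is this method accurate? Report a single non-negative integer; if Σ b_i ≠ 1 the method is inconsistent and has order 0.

3

b = (31/48, -57/80, 16/15)
c = (0, 8/3, 9/4)
Ac = (0, 0, 5/32)
Σ b_i: 31/48·1 + (-57/80)·1 + 16/15·1 = 1 ✓
b·c: (-57/80)·8/3 + 16/15·9/4 = 1/2 ✓
b·c²: (-57/80)·64/9 + 16/15·81/16 = 1/3 ✓
b·Ac: 16/15·5/32 = 1/6 ✓; 3 stages ⇒ order 3.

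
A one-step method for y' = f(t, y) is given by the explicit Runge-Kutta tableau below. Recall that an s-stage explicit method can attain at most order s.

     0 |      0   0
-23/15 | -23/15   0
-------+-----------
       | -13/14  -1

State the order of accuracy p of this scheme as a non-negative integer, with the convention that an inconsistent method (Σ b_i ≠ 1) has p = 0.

b = (-13/14, -1)
c = (0, -23/15)
Σ b_i: (-13/14)·1 + (-1)·1 = -27/14 ≠ 1 ⇒ order 0.

0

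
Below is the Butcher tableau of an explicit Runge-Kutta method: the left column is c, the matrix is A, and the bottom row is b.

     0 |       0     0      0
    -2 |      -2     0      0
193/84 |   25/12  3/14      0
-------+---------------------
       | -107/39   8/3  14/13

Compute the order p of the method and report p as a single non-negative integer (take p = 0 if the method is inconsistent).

1

b = (-107/39, 8/3, 14/13)
c = (0, -2, 193/84)
Ac = (0, 0, -3/7)
Σ b_i: (-107/39)·1 + 8/3·1 + 14/13·1 = 1 ✓
b·c: 8/3·(-2) + 14/13·193/84 = -223/78 ≠ 1/2 ⇒ order 1.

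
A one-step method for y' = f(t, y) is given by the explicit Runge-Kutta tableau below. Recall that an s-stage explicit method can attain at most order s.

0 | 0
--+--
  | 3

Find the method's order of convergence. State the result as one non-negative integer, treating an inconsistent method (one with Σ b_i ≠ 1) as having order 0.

0

b = (3)
c = (0)
Σ b_i: 3·1 = 3 ≠ 1 ⇒ order 0.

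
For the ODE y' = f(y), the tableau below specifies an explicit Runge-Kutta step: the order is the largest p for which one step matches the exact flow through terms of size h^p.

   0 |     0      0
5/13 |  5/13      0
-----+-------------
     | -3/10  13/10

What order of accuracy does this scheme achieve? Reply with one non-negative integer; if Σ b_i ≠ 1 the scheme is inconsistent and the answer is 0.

2

b = (-3/10, 13/10)
c = (0, 5/13)
Σ b_i: (-3/10)·1 + 13/10·1 = 1 ✓
b·c: 13/10·5/13 = 1/2 ✓; 2 stages ⇒ order 2.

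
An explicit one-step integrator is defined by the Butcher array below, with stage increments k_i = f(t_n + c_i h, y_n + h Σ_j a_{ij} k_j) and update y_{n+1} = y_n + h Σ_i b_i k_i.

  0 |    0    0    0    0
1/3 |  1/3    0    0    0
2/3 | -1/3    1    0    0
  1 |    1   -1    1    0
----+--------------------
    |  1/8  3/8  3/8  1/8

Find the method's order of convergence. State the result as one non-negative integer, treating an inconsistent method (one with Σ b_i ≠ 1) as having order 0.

4

b = (1/8, 3/8, 3/8, 1/8)
c = (0, 1/3, 2/3, 1)
Ac = (0, 0, 1/3, 1/3)
Σ b_i: 1/8·1 + 3/8·1 + 3/8·1 + 1/8·1 = 1 ✓
b·c: 3/8·1/3 + 3/8·2/3 + 1/8·1 = 1/2 ✓
b·c²: 3/8·1/9 + 3/8·4/9 + 1/8·1 = 1/3 ✓
b·Ac: 3/8·1/3 + 1/8·1/3 = 1/6 ✓
b·c³: 3/8·1/27 + 3/8·8/27 + 1/8·1 = 1/4 ✓
b·(c∘Ac): 3/8·2/9 + 1/8·1/3 = 1/8 ✓
b·Ac²: 3/8·1/9 + 1/8·1/3 = 1/12 ✓
b·A²c: 1/8·1/3 = 1/24 ✓; 4 stages ⇒ order 4.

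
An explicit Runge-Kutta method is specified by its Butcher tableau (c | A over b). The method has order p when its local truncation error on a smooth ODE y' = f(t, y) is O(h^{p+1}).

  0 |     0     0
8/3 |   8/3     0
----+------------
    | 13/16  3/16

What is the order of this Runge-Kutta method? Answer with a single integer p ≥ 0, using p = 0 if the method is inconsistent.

b = (13/16, 3/16)
c = (0, 8/3)
Σ b_i: 13/16·1 + 3/16·1 = 1 ✓
b·c: 3/16·8/3 = 1/2 ✓; 2 stages ⇒ order 2.

2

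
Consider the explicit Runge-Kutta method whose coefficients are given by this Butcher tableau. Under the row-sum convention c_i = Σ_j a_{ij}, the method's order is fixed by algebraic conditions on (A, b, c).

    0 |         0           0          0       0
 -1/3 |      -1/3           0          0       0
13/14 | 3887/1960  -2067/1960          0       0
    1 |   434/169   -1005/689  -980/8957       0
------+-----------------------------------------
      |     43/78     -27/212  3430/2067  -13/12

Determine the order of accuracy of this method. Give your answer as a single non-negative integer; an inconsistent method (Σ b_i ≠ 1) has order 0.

b = (43/78, -27/212, 3430/2067, -13/12)
c = (0, -1/3, 13/14, 1)
Ac = (0, 0, 689/1960, 5/13)
Σ b_i: 43/78·1 + (-27/212)·1 + 3430/2067·1 + (-13/12)·1 = 1 ✓
b·c: (-27/212)·(-1/3) + 3430/2067·13/14 + (-13/12)·1 = 1/2 ✓
b·c²: (-27/212)·1/9 + 3430/2067·169/196 + (-13/12)·1 = 1/3 ✓
b·Ac: 3430/2067·689/1960 + (-13/12)·5/13 = 1/6 ✓
b·c³: (-27/212)·(-1/27) + 3430/2067·2197/2744 + (-13/12)·1 = 1/4 ✓
b·(c∘Ac): 3430/2067·8957/27440 + (-13/12)·5/13 = 1/8 ✓
b·Ac²: 3430/2067·(-689/5880) + (-13/12)·(-10/39) = 1/12 ✓
b·A²c: (-13/12)·(-1/26) = 1/24 ✓; 4 stages ⇒ order 4.

4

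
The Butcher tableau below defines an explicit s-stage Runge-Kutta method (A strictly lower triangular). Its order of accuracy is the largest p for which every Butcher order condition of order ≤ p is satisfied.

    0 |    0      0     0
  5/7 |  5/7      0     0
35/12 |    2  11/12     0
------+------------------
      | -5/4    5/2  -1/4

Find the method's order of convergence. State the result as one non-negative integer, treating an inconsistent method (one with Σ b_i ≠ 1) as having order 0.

b = (-5/4, 5/2, -1/4)
c = (0, 5/7, 35/12)
Ac = (0, 0, 55/84)
Σ b_i: (-5/4)·1 + 5/2·1 + (-1/4)·1 = 1 ✓
b·c: 5/2·5/7 + (-1/4)·35/12 = 355/336 ≠ 1/2 ⇒ order 1.

1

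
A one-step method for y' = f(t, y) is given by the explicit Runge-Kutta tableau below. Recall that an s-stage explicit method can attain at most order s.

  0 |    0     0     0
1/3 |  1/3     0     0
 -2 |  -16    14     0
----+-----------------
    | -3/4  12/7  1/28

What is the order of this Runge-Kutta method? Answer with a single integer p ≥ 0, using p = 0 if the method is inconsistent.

3

b = (-3/4, 12/7, 1/28)
c = (0, 1/3, -2)
Ac = (0, 0, 14/3)
Σ b_i: (-3/4)·1 + 12/7·1 + 1/28·1 = 1 ✓
b·c: 12/7·1/3 + 1/28·(-2) = 1/2 ✓
b·c²: 12/7·1/9 + 1/28·4 = 1/3 ✓
b·Ac: 1/28·14/3 = 1/6 ✓; 3 stages ⇒ order 3.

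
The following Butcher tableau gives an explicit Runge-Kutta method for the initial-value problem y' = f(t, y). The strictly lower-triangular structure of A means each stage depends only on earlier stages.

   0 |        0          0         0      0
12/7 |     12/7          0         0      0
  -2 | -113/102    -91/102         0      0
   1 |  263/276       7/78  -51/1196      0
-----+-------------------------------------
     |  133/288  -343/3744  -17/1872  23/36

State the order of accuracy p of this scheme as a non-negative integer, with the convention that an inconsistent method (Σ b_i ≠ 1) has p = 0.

4

b = (133/288, -343/3744, -17/1872, 23/36)
c = (0, 12/7, -2, 1)
Ac = (0, 0, -26/17, 11/46)
Σ b_i: 133/288·1 + (-343/3744)·1 + (-17/1872)·1 + 23/36·1 = 1 ✓
b·c: (-343/3744)·12/7 + (-17/1872)·(-2) + 23/36·1 = 1/2 ✓
b·c²: (-343/3744)·144/49 + (-17/1872)·4 + 23/36·1 = 1/3 ✓
b·Ac: (-17/1872)·(-26/17) + 23/36·11/46 = 1/6 ✓
b·c³: (-343/3744)·1728/343 + (-17/1872)·(-8) + 23/36·1 = 1/4 ✓
b·(c∘Ac): (-17/1872)·52/17 + 23/36·11/46 = 1/8 ✓
b·Ac²: (-17/1872)·(-312/119) + 23/36·15/161 = 1/12 ✓
b·A²c: 23/36·3/46 = 1/24 ✓; 4 stages ⇒ order 4.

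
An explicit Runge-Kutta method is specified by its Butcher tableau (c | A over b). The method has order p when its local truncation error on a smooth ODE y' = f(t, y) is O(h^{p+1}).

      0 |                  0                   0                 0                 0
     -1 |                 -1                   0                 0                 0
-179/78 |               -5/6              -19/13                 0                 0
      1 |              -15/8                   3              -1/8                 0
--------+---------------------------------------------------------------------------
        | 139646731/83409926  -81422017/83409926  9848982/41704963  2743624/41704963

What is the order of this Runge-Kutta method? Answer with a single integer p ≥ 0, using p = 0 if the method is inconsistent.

3

b = (139646731/83409926, -81422017/83409926, 9848982/41704963, 2743624/41704963)
c = (0, -1, -179/78, 1)
Ac = (0, 0, 19/13, -1693/624)
Σ b_i: 139646731/83409926·1 + (-81422017/83409926)·1 + 9848982/41704963·1 + 2743624/41704963·1 = 1 ✓
b·c: (-81422017/83409926)·(-1) + 9848982/41704963·(-179/78) + 2743624/41704963·1 = 1/2 ✓
b·c²: (-81422017/83409926)·1 + 9848982/41704963·32041/6084 + 2743624/41704963·1 = 1/3 ✓
b·Ac: 9848982/41704963·19/13 + 2743624/41704963·(-1693/624) = 1/6 ✓
b·c³: (-81422017/83409926)·(-1) + 9848982/41704963·(-5735339/474552) + 2743624/41704963·1 = -35370579697/19517922684 ≠ 1/4 ⇒ order 3.
b·(c∘Ac): 9848982/41704963·(-3401/1014) + 2743624/41704963·(-1693/624) = -242866511/250229778 ≠ 1/8
b·Ac²: 9848982/41704963·(-19/13) + 2743624/41704963·113975/48672 = -3729929213/19517922684 ≠ 1/12
b·A²c: 2743624/41704963·(-19/104) = -501239/41704963 ≠ 1/24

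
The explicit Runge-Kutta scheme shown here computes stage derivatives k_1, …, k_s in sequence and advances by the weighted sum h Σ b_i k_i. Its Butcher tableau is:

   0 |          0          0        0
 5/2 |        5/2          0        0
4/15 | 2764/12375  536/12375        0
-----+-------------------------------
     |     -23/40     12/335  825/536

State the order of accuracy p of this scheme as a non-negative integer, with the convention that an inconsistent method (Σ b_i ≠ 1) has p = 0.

b = (-23/40, 12/335, 825/536)
c = (0, 5/2, 4/15)
Ac = (0, 0, 268/2475)
Σ b_i: (-23/40)·1 + 12/335·1 + 825/536·1 = 1 ✓
b·c: 12/335·5/2 + 825/536·4/15 = 1/2 ✓
b·c²: 12/335·25/4 + 825/536·16/225 = 1/3 ✓
b·Ac: 825/536·268/2475 = 1/6 ✓; 3 stages ⇒ order 3.

3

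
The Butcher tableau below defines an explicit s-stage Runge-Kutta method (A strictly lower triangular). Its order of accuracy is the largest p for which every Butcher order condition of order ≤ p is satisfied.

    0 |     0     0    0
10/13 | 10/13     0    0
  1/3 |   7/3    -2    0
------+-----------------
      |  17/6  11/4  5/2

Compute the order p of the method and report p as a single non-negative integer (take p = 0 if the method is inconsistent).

b = (17/6, 11/4, 5/2)
c = (0, 10/13, 1/3)
Ac = (0, 0, -20/13)
Σ b_i: 17/6·1 + 11/4·1 + 5/2·1 = 97/12 ≠ 1 ⇒ order 0.

0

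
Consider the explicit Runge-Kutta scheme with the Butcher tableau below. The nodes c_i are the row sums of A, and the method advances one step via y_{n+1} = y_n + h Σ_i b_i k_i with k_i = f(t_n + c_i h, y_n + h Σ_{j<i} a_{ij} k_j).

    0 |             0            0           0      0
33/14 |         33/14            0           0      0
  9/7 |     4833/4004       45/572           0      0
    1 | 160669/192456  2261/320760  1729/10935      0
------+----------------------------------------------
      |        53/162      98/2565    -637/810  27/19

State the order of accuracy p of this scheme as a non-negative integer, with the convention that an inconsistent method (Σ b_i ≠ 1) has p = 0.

4

b = (53/162, 98/2565, -637/810, 27/19)
c = (0, 33/14, 9/7, 1)
Ac = (0, 0, 135/728, 95/432)
Σ b_i: 53/162·1 + 98/2565·1 + (-637/810)·1 + 27/19·1 = 1 ✓
b·c: 98/2565·33/14 + (-637/810)·9/7 + 27/19·1 = 1/2 ✓
b·c²: 98/2565·1089/196 + (-637/810)·81/49 + 27/19·1 = 1/3 ✓
b·Ac: (-637/810)·135/728 + 27/19·95/432 = 1/6 ✓
b·c³: 98/2565·35937/2744 + (-637/810)·729/343 + 27/19·1 = 1/4 ✓
b·(c∘Ac): (-637/810)·1215/5096 + 27/19·95/432 = 1/8 ✓
b·Ac²: (-637/810)·4455/10192 + 27/19·779/2592 = 1/12 ✓
b·A²c: 27/19·19/648 = 1/24 ✓; 4 stages ⇒ order 4.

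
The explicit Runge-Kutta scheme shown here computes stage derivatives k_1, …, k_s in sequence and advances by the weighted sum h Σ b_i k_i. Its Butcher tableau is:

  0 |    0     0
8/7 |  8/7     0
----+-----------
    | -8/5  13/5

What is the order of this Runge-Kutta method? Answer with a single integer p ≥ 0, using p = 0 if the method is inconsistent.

b = (-8/5, 13/5)
c = (0, 8/7)
Σ b_i: (-8/5)·1 + 13/5·1 = 1 ✓
b·c: 13/5·8/7 = 104/35 ≠ 1/2 ⇒ order 1.

1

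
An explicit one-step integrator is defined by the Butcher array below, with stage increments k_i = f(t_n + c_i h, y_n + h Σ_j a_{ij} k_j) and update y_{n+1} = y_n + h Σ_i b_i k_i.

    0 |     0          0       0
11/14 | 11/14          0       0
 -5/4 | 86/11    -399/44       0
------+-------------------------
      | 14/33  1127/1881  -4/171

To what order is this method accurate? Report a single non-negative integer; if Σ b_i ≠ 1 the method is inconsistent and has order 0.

3

b = (14/33, 1127/1881, -4/171)
c = (0, 11/14, -5/4)
Ac = (0, 0, -57/8)
Σ b_i: 14/33·1 + 1127/1881·1 + (-4/171)·1 = 1 ✓
b·c: 1127/1881·11/14 + (-4/171)·(-5/4) = 1/2 ✓
b·c²: 1127/1881·121/196 + (-4/171)·25/16 = 1/3 ✓
b·Ac: (-4/171)·(-57/8) = 1/6 ✓; 3 stages ⇒ order 3.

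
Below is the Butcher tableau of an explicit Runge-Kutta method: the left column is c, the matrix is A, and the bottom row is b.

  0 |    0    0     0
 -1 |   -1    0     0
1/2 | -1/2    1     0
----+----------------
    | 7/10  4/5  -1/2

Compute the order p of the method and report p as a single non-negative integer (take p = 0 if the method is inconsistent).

b = (7/10, 4/5, -1/2)
c = (0, -1, 1/2)
Ac = (0, 0, -1)
Σ b_i: 7/10·1 + 4/5·1 + (-1/2)·1 = 1 ✓
b·c: 4/5·(-1) + (-1/2)·1/2 = -21/20 ≠ 1/2 ⇒ order 1.

1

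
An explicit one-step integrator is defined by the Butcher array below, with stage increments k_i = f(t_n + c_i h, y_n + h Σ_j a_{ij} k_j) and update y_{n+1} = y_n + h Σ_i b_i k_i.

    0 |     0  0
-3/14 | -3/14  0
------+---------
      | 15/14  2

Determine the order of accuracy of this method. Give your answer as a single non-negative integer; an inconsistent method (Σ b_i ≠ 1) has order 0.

0

b = (15/14, 2)
c = (0, -3/14)
Σ b_i: 15/14·1 + 2·1 = 43/14 ≠ 1 ⇒ order 0.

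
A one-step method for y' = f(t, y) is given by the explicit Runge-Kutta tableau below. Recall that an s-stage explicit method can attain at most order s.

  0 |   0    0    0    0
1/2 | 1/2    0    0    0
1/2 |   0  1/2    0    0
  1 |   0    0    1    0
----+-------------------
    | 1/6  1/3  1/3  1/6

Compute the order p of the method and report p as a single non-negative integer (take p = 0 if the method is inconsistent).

b = (1/6, 1/3, 1/3, 1/6)
c = (0, 1/2, 1/2, 1)
Ac = (0, 0, 1/4, 1/2)
Σ b_i: 1/6·1 + 1/3·1 + 1/3·1 + 1/6·1 = 1 ✓
b·c: 1/3·1/2 + 1/3·1/2 + 1/6·1 = 1/2 ✓
b·c²: 1/3·1/4 + 1/3·1/4 + 1/6·1 = 1/3 ✓
b·Ac: 1/3·1/4 + 1/6·1/2 = 1/6 ✓
b·c³: 1/3·1/8 + 1/3·1/8 + 1/6·1 = 1/4 ✓
b·(c∘Ac): 1/3·1/8 + 1/6·1/2 = 1/8 ✓
b·Ac²: 1/3·1/8 + 1/6·1/4 = 1/12 ✓
b·A²c: 1/6·1/4 = 1/24 ✓; 4 stages ⇒ order 4.

4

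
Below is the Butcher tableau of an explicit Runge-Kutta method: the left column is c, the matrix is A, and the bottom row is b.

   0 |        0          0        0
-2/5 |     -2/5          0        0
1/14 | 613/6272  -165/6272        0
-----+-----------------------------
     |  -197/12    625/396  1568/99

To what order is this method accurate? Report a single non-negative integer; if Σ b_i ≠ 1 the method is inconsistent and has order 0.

3

b = (-197/12, 625/396, 1568/99)
c = (0, -2/5, 1/14)
Ac = (0, 0, 33/3136)
Σ b_i: (-197/12)·1 + 625/396·1 + 1568/99·1 = 1 ✓
b·c: 625/396·(-2/5) + 1568/99·1/14 = 1/2 ✓
b·c²: 625/396·4/25 + 1568/99·1/196 = 1/3 ✓
b·Ac: 1568/99·33/3136 = 1/6 ✓; 3 stages ⇒ order 3.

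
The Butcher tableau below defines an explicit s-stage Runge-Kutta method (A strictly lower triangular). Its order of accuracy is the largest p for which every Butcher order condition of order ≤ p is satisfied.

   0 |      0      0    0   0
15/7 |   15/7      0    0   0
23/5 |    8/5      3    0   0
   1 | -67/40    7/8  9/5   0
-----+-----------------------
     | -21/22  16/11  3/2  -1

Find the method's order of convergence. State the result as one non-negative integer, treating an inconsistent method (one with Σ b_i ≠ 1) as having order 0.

b = (-21/22, 16/11, 3/2, -1)
c = (0, 15/7, 23/5, 1)
Ac = (0, 0, 45/7, 2031/200)
Σ b_i: (-21/22)·1 + 16/11·1 + 3/2·1 + (-1)·1 = 1 ✓
b·c: 16/11·15/7 + 3/2·23/5 + (-1)·1 = 6943/770 ≠ 1/2 ⇒ order 1.

1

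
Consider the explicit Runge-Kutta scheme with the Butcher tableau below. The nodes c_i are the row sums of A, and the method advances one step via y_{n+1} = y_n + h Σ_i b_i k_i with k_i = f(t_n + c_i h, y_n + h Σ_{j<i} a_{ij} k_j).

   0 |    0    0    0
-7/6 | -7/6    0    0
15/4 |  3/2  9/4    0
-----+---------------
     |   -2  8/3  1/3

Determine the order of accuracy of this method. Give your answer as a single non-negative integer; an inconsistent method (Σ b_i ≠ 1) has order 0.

1

b = (-2, 8/3, 1/3)
c = (0, -7/6, 15/4)
Ac = (0, 0, -21/8)
Σ b_i: (-2)·1 + 8/3·1 + 1/3·1 = 1 ✓
b·c: 8/3·(-7/6) + 1/3·15/4 = -67/36 ≠ 1/2 ⇒ order 1.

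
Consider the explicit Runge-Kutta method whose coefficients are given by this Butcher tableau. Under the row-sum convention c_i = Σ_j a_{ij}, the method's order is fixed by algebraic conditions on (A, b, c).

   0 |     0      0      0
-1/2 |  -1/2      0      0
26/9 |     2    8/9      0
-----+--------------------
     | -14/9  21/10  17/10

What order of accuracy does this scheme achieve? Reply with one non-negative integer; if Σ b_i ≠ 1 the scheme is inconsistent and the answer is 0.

b = (-14/9, 21/10, 17/10)
c = (0, -1/2, 26/9)
Ac = (0, 0, -4/9)
Σ b_i: (-14/9)·1 + 21/10·1 + 17/10·1 = 101/45 ≠ 1 ⇒ order 0.

0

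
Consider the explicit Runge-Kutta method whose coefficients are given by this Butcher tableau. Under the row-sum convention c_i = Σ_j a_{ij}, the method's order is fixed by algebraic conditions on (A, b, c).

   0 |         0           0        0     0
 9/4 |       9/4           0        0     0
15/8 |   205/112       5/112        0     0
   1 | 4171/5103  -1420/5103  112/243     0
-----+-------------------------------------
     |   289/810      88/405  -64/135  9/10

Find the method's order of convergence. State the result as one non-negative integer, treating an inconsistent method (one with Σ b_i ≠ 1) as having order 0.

b = (289/810, 88/405, -64/135, 9/10)
c = (0, 9/4, 15/8, 1)
Ac = (0, 0, 45/448, 5/21)
Σ b_i: 289/810·1 + 88/405·1 + (-64/135)·1 + 9/10·1 = 1 ✓
b·c: 88/405·9/4 + (-64/135)·15/8 + 9/10·1 = 1/2 ✓
b·c²: 88/405·81/16 + (-64/135)·225/64 + 9/10·1 = 1/3 ✓
b·Ac: (-64/135)·45/448 + 9/10·5/21 = 1/6 ✓
b·c³: 88/405·729/64 + (-64/135)·3375/512 + 9/10·1 = 1/4 ✓
b·(c∘Ac): (-64/135)·675/3584 + 9/10·5/21 = 1/8 ✓
b·Ac²: (-64/135)·405/1792 + 9/10·40/189 = 1/12 ✓
b·A²c: 9/10·5/108 = 1/24 ✓; 4 stages ⇒ order 4.

4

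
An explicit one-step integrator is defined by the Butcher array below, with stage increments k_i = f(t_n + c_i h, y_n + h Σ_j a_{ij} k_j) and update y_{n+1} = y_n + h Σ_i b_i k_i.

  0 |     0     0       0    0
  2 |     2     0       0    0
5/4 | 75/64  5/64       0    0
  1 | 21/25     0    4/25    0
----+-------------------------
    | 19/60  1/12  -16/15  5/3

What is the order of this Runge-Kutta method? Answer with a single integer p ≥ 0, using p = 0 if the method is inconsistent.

4

b = (19/60, 1/12, -16/15, 5/3)
c = (0, 2, 5/4, 1)
Ac = (0, 0, 5/32, 1/5)
Σ b_i: 19/60·1 + 1/12·1 + (-16/15)·1 + 5/3·1 = 1 ✓
b·c: 1/12·2 + (-16/15)·5/4 + 5/3·1 = 1/2 ✓
b·c²: 1/12·4 + (-16/15)·25/16 + 5/3·1 = 1/3 ✓
b·Ac: (-16/15)·5/32 + 5/3·1/5 = 1/6 ✓
b·c³: 1/12·8 + (-16/15)·125/64 + 5/3·1 = 1/4 ✓
b·(c∘Ac): (-16/15)·25/128 + 5/3·1/5 = 1/8 ✓
b·Ac²: (-16/15)·5/16 + 5/3·1/4 = 1/12 ✓
b·A²c: 5/3·1/40 = 1/24 ✓; 4 stages ⇒ order 4.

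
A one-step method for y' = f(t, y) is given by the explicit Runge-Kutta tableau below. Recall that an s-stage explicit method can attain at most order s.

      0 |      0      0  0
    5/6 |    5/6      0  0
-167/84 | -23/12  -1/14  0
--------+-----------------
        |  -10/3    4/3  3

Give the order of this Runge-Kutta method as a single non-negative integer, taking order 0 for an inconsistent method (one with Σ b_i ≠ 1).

b = (-10/3, 4/3, 3)
c = (0, 5/6, -167/84)
Ac = (0, 0, -5/84)
Σ b_i: (-10/3)·1 + 4/3·1 + 3·1 = 1 ✓
b·c: 4/3·5/6 + 3·(-167/84) = -1223/252 ≠ 1/2 ⇒ order 1.

1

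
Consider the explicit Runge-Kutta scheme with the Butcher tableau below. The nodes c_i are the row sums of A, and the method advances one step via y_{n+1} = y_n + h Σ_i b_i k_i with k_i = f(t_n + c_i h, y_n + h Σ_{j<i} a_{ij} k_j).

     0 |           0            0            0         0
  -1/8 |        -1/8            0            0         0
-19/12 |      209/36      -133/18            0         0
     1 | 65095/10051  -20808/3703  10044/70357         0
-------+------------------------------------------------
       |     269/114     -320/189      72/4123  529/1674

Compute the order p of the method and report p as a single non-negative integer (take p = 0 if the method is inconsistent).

b = (269/114, -320/189, 72/4123, 529/1674)
c = (0, -1/8, -19/12, 1)
Ac = (0, 0, 133/144, 252/529)
Σ b_i: 269/114·1 + (-320/189)·1 + 72/4123·1 + 529/1674·1 = 1 ✓
b·c: (-320/189)·(-1/8) + 72/4123·(-19/12) + 529/1674·1 = 1/2 ✓
b·c²: (-320/189)·1/64 + 72/4123·361/144 + 529/1674·1 = 1/3 ✓
b·Ac: 72/4123·133/144 + 529/1674·252/529 = 1/6 ✓
b·c³: (-320/189)·(-1/512) + 72/4123·(-6859/1728) + 529/1674·1 = 1/4 ✓
b·(c∘Ac): 72/4123·(-2527/1728) + 529/1674·252/529 = 1/8 ✓
b·Ac²: 72/4123·(-133/1152) + 529/1674·1143/4232 = 1/12 ✓
b·A²c: 529/1674·279/2116 = 1/24 ✓; 4 stages ⇒ order 4.

4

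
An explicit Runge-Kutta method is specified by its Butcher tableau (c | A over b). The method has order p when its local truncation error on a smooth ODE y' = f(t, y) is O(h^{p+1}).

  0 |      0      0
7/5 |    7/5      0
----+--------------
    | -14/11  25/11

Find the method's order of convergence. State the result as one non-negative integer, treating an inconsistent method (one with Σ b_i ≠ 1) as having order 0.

1

b = (-14/11, 25/11)
c = (0, 7/5)
Σ b_i: (-14/11)·1 + 25/11·1 = 1 ✓
b·c: 25/11·7/5 = 35/11 ≠ 1/2 ⇒ order 1.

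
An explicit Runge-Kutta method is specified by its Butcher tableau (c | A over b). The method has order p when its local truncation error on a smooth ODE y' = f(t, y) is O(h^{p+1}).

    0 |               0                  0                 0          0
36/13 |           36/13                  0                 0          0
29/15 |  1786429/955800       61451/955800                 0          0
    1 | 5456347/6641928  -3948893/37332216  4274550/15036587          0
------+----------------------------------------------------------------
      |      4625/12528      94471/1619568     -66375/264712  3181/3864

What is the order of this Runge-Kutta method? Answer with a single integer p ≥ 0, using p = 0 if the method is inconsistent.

4

b = (4625/12528, 94471/1619568, -66375/264712, 3181/3864)
c = (0, 36/13, 29/15, 1)
Ac = (0, 0, 4727/26550, 1633/6362)
Σ b_i: 4625/12528·1 + 94471/1619568·1 + (-66375/264712)·1 + 3181/3864·1 = 1 ✓
b·c: 94471/1619568·36/13 + (-66375/264712)·29/15 + 3181/3864·1 = 1/2 ✓
b·c²: 94471/1619568·1296/169 + (-66375/264712)·841/225 + 3181/3864·1 = 1/3 ✓
b·Ac: (-66375/264712)·4727/26550 + 3181/3864·1633/6362 = 1/6 ✓
b·c³: 94471/1619568·46656/2197 + (-66375/264712)·24389/3375 + 3181/3864·1 = 1/4 ✓
b·(c∘Ac): (-66375/264712)·137083/398250 + 3181/3864·1633/6362 = 1/8 ✓
b·Ac²: (-66375/264712)·9454/19175 + 3181/3864·10396/41353 = 1/12 ✓
b·A²c: 3181/3864·161/3181 = 1/24 ✓; 4 stages ⇒ order 4.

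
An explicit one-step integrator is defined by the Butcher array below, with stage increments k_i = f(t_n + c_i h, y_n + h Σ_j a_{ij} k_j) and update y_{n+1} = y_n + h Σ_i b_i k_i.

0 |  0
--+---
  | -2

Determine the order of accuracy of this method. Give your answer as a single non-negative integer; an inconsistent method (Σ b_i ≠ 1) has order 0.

b = (-2)
c = (0)
Σ b_i: (-2)·1 = -2 ≠ 1 ⇒ order 0.

0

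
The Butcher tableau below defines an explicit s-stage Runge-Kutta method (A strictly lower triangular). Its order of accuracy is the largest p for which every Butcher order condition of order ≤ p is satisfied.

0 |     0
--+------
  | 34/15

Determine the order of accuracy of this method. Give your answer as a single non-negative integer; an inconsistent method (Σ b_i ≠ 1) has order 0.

0

b = (34/15)
c = (0)
Σ b_i: 34/15·1 = 34/15 ≠ 1 ⇒ order 0.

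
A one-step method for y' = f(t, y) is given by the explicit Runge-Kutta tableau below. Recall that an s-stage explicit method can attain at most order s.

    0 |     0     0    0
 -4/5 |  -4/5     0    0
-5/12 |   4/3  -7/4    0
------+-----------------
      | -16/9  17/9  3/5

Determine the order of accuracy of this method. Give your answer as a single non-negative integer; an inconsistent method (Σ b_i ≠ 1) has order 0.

0

b = (-16/9, 17/9, 3/5)
c = (0, -4/5, -5/12)
Ac = (0, 0, 7/5)
Σ b_i: (-16/9)·1 + 17/9·1 + 3/5·1 = 32/45 ≠ 1 ⇒ order 0.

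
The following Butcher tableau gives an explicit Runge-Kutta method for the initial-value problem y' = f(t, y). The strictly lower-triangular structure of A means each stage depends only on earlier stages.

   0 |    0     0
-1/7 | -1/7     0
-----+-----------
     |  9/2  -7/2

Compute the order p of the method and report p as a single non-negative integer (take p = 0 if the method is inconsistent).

2

b = (9/2, -7/2)
c = (0, -1/7)
Σ b_i: 9/2·1 + (-7/2)·1 = 1 ✓
b·c: (-7/2)·(-1/7) = 1/2 ✓; 2 stages ⇒ order 2.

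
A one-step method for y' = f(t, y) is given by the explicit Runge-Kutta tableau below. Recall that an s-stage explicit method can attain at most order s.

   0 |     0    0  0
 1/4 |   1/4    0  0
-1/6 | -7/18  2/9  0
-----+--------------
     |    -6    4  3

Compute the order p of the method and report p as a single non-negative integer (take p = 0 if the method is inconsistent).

3

b = (-6, 4, 3)
c = (0, 1/4, -1/6)
Ac = (0, 0, 1/18)
Σ b_i: (-6)·1 + 4·1 + 3·1 = 1 ✓
b·c: 4·1/4 + 3·(-1/6) = 1/2 ✓
b·c²: 4·1/16 + 3·1/36 = 1/3 ✓
b·Ac: 3·1/18 = 1/6 ✓; 3 stages ⇒ order 3.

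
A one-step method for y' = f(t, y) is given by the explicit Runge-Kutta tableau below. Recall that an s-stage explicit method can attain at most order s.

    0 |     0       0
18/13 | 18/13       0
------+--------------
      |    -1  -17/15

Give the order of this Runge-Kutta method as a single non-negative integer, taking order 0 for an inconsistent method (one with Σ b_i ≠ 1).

0

b = (-1, -17/15)
c = (0, 18/13)
Σ b_i: (-1)·1 + (-17/15)·1 = -32/15 ≠ 1 ⇒ order 0.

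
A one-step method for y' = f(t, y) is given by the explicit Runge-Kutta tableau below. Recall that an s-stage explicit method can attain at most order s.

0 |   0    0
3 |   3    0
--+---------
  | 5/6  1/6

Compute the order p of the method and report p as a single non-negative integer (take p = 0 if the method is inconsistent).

2

b = (5/6, 1/6)
c = (0, 3)
Σ b_i: 5/6·1 + 1/6·1 = 1 ✓
b·c: 1/6·3 = 1/2 ✓; 2 stages ⇒ order 2.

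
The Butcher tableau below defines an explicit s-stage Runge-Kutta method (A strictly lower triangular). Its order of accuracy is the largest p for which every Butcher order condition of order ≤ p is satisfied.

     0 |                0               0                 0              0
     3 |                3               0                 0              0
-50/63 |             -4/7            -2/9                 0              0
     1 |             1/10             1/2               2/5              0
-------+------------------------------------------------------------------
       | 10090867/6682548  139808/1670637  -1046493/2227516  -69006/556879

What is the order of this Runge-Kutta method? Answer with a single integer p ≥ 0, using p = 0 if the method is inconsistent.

3

b = (10090867/6682548, 139808/1670637, -1046493/2227516, -69006/556879)
c = (0, 3, -50/63, 1)
Ac = (0, 0, -2/3, 149/126)
Σ b_i: 10090867/6682548·1 + 139808/1670637·1 + (-1046493/2227516)·1 + (-69006/556879)·1 = 1 ✓
b·c: 139808/1670637·3 + (-1046493/2227516)·(-50/63) + (-69006/556879)·1 = 1/2 ✓
b·c²: 139808/1670637·9 + (-1046493/2227516)·2500/3969 + (-69006/556879)·1 = 1/3 ✓
b·Ac: (-1046493/2227516)·(-2/3) + (-69006/556879)·149/126 = 1/6 ✓
b·c³: 139808/1670637·27 + (-1046493/2227516)·(-125000/250047) + (-69006/556879)·1 = 35641432/15035733 ≠ 1/4 ⇒ order 3.
b·(c∘Ac): (-1046493/2227516)·100/189 + (-69006/556879)·149/126 = -660082/1670637 ≠ 1/8
b·Ac²: (-1046493/2227516)·(-2) + (-69006/556879)·37721/7938 = 73835971/210500262 ≠ 1/12
b·A²c: (-69006/556879)·(-4/15) = 92008/2784395 ≠ 1/24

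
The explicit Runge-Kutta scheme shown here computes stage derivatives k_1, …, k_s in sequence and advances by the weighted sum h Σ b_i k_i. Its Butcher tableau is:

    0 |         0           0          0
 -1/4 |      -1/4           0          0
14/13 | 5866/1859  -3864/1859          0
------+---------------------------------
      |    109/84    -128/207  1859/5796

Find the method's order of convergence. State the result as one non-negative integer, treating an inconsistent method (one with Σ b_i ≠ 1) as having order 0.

3

b = (109/84, -128/207, 1859/5796)
c = (0, -1/4, 14/13)
Ac = (0, 0, 966/1859)
Σ b_i: 109/84·1 + (-128/207)·1 + 1859/5796·1 = 1 ✓
b·c: (-128/207)·(-1/4) + 1859/5796·14/13 = 1/2 ✓
b·c²: (-128/207)·1/16 + 1859/5796·196/169 = 1/3 ✓
b·Ac: 1859/5796·966/1859 = 1/6 ✓; 3 stages ⇒ order 3.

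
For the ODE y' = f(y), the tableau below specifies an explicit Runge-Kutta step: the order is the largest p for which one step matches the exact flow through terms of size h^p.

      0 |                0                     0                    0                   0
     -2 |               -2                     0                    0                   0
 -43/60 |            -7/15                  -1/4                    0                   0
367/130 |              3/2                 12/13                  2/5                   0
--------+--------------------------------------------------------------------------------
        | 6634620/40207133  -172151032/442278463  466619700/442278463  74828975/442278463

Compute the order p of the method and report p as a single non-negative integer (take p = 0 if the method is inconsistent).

3

b = (6634620/40207133, -172151032/442278463, 466619700/442278463, 74828975/442278463)
c = (0, -2, -43/60, 367/130)
Ac = (0, 0, 1/2, -4159/1950)
Σ b_i: 6634620/40207133·1 + (-172151032/442278463)·1 + 466619700/442278463·1 + 74828975/442278463·1 = 1 ✓
b·c: (-172151032/442278463)·(-2) + 466619700/442278463·(-43/60) + 74828975/442278463·367/130 = 1/2 ✓
b·c²: (-172151032/442278463)·4 + 466619700/442278463·1849/3600 + 74828975/442278463·134689/16900 = 1/3 ✓
b·Ac: 466619700/442278463·1/2 + 74828975/442278463·(-4159/1950) = 1/6 ✓
b·c³: (-172151032/442278463)·(-8) + 466619700/442278463·(-79507/216000) + 74828975/442278463·49430863/2197000 = 491663329655/75267752976 ≠ 1/4 ⇒ order 3.
b·(c∘Ac): 466619700/442278463·(-43/120) + 74828975/442278463·(-1526353/253500) = -3369596503/2412427980 ≠ 1/8
b·Ac²: 466619700/442278463·(-1) + 74828975/442278463·456037/117000 = -5725796819/14474567880 ≠ 1/12
b·A²c: 74828975/442278463·1/5 = 14965795/442278463 ≠ 1/24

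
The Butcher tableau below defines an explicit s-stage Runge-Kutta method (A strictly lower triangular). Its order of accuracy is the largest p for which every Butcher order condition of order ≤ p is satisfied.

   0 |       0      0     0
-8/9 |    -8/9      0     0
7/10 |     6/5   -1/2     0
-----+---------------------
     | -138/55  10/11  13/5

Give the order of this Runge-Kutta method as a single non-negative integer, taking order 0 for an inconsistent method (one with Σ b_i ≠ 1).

1

b = (-138/55, 10/11, 13/5)
c = (0, -8/9, 7/10)
Ac = (0, 0, 4/9)
Σ b_i: (-138/55)·1 + 10/11·1 + 13/5·1 = 1 ✓
b·c: 10/11·(-8/9) + 13/5·7/10 = 5009/4950 ≠ 1/2 ⇒ order 1.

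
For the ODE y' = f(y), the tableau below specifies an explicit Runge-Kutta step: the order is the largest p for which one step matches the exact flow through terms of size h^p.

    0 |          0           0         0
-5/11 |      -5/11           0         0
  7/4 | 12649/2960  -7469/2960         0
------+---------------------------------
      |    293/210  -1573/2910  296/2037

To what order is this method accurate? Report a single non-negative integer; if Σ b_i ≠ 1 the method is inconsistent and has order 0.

b = (293/210, -1573/2910, 296/2037)
c = (0, -5/11, 7/4)
Ac = (0, 0, 679/592)
Σ b_i: 293/210·1 + (-1573/2910)·1 + 296/2037·1 = 1 ✓
b·c: (-1573/2910)·(-5/11) + 296/2037·7/4 = 1/2 ✓
b·c²: (-1573/2910)·25/121 + 296/2037·49/16 = 1/3 ✓
b·Ac: 296/2037·679/592 = 1/6 ✓; 3 stages ⇒ order 3.

3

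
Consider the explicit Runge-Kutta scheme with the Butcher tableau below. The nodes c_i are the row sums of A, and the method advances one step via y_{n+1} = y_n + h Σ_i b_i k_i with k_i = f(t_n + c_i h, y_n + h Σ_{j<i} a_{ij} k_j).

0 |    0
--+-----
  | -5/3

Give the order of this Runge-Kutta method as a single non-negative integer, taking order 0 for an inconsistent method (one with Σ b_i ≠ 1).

b = (-5/3)
c = (0)
Σ b_i: (-5/3)·1 = -5/3 ≠ 1 ⇒ order 0.

0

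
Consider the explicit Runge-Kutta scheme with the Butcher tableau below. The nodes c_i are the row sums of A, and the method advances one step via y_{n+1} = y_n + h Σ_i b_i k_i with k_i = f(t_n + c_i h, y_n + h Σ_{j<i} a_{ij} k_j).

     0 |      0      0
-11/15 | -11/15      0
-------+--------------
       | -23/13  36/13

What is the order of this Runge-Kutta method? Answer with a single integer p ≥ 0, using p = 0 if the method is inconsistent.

1

b = (-23/13, 36/13)
c = (0, -11/15)
Σ b_i: (-23/13)·1 + 36/13·1 = 1 ✓
b·c: 36/13·(-11/15) = -132/65 ≠ 1/2 ⇒ order 1.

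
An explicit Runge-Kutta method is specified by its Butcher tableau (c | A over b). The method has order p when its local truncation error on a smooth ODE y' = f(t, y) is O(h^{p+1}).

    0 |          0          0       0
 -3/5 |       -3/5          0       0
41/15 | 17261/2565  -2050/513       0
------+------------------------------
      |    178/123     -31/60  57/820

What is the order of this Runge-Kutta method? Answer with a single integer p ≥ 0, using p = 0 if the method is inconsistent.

3

b = (178/123, -31/60, 57/820)
c = (0, -3/5, 41/15)
Ac = (0, 0, 410/171)
Σ b_i: 178/123·1 + (-31/60)·1 + 57/820·1 = 1 ✓
b·c: (-31/60)·(-3/5) + 57/820·41/15 = 1/2 ✓
b·c²: (-31/60)·9/25 + 57/820·1681/225 = 1/3 ✓
b·Ac: 57/820·410/171 = 1/6 ✓; 3 stages ⇒ order 3.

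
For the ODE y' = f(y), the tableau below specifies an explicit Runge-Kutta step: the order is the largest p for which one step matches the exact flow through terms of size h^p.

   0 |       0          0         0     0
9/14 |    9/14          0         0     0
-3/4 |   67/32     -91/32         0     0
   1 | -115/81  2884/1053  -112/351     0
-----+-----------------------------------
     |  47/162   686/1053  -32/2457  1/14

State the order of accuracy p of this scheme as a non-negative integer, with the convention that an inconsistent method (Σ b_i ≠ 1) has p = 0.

b = (47/162, 686/1053, -32/2457, 1/14)
c = (0, 9/14, -3/4, 1)
Ac = (0, 0, -117/64, 2)
Σ b_i: 47/162·1 + 686/1053·1 + (-32/2457)·1 + 1/14·1 = 1 ✓
b·c: 686/1053·9/14 + (-32/2457)·(-3/4) + 1/14·1 = 1/2 ✓
b·c²: 686/1053·81/196 + (-32/2457)·9/16 + 1/14·1 = 1/3 ✓
b·Ac: (-32/2457)·(-117/64) + 1/14·2 = 1/6 ✓
b·c³: 686/1053·729/2744 + (-32/2457)·(-27/64) + 1/14·1 = 1/4 ✓
b·(c∘Ac): (-32/2457)·351/256 + 1/14·2 = 1/8 ✓
b·Ac²: (-32/2457)·(-1053/896) + 1/14·20/21 = 1/12 ✓
b·A²c: 1/14·7/12 = 1/24 ✓; 4 stages ⇒ order 4.

4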